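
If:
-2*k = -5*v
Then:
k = 5*v/2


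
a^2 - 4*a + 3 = (a - 3)*(a - 1)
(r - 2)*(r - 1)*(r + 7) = r^3 + 4*r^2 - 19*r + 14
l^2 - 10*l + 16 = (l - 8)*(l - 2)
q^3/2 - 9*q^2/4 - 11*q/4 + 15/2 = (q/2 + 1)*(q - 5)*(q - 3/2)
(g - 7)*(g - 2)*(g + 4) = g^3 - 5*g^2 - 22*g + 56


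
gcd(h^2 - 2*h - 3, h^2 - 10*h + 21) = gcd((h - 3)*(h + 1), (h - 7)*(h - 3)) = h - 3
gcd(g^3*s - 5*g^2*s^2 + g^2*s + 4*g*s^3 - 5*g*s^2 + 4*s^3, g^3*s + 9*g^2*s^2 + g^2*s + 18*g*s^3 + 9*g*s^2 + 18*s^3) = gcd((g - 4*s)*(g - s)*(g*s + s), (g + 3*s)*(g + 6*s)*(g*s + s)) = g*s + s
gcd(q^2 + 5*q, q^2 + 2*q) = q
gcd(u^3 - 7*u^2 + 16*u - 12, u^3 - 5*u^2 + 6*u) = u^2 - 5*u + 6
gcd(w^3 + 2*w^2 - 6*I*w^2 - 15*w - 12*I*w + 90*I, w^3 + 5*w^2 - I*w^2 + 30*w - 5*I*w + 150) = w^2 + w*(5 - 6*I) - 30*I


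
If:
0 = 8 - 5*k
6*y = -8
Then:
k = 8/5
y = -4/3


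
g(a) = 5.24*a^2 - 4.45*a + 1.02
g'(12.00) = 121.31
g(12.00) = 702.18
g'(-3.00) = -35.89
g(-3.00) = 61.53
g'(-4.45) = -51.09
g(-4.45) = 124.59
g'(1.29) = 9.07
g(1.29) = 4.00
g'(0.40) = -0.26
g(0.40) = 0.08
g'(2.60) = 22.80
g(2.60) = 24.87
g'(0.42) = -0.05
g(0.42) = 0.08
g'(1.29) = 9.07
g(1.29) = 4.00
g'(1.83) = 14.73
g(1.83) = 10.42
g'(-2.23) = -27.82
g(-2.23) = 37.00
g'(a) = 10.48*a - 4.45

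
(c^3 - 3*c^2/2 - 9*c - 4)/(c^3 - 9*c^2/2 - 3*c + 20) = (2*c + 1)/(2*c - 5)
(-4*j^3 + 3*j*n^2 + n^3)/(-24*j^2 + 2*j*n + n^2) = (-4*j^3 + 3*j*n^2 + n^3)/(-24*j^2 + 2*j*n + n^2)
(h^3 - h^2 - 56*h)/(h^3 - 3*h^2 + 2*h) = (h^2 - h - 56)/(h^2 - 3*h + 2)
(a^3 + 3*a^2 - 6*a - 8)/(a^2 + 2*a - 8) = a + 1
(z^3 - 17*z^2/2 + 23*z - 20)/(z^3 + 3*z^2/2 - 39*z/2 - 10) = (2*z^2 - 9*z + 10)/(2*z^2 + 11*z + 5)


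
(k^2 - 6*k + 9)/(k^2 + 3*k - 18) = (k - 3)/(k + 6)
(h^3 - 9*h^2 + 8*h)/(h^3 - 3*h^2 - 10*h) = (-h^2 + 9*h - 8)/(-h^2 + 3*h + 10)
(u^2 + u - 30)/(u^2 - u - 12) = (-u^2 - u + 30)/(-u^2 + u + 12)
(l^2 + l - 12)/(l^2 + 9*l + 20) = (l - 3)/(l + 5)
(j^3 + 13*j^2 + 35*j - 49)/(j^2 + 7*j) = j + 6 - 7/j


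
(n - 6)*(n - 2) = n^2 - 8*n + 12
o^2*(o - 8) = o^3 - 8*o^2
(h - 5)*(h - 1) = h^2 - 6*h + 5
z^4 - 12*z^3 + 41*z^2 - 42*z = z*(z - 7)*(z - 3)*(z - 2)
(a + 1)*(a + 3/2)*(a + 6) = a^3 + 17*a^2/2 + 33*a/2 + 9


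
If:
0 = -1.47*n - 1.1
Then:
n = -0.75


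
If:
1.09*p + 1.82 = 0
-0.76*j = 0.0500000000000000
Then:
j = -0.07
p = -1.67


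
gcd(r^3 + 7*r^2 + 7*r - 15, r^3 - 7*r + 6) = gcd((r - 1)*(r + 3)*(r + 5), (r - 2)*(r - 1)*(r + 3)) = r^2 + 2*r - 3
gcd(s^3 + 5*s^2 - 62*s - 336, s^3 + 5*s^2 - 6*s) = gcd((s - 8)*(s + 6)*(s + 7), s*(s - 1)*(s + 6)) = s + 6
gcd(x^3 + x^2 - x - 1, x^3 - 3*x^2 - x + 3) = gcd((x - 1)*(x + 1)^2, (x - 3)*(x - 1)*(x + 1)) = x^2 - 1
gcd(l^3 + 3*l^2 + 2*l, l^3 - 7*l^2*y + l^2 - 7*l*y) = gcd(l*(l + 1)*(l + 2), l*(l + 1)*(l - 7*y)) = l^2 + l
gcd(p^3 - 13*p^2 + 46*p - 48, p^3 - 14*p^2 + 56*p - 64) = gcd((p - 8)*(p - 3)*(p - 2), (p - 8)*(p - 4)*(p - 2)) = p^2 - 10*p + 16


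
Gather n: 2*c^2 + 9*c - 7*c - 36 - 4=2*c^2 + 2*c - 40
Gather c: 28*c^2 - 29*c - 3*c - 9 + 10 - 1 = 28*c^2 - 32*c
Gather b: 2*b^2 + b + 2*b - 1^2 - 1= 2*b^2 + 3*b - 2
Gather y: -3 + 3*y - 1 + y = 4*y - 4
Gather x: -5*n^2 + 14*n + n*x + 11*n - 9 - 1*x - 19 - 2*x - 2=-5*n^2 + 25*n + x*(n - 3) - 30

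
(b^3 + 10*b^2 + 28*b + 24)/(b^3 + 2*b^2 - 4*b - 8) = (b + 6)/(b - 2)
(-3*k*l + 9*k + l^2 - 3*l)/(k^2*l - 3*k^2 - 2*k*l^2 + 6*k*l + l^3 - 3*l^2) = (-3*k + l)/(k^2 - 2*k*l + l^2)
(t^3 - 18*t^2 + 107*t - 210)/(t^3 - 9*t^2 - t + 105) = (t - 6)/(t + 3)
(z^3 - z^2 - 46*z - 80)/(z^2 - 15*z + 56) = (z^2 + 7*z + 10)/(z - 7)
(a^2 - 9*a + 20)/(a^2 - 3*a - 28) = (-a^2 + 9*a - 20)/(-a^2 + 3*a + 28)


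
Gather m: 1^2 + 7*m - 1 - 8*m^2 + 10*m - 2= -8*m^2 + 17*m - 2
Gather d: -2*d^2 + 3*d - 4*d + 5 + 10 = -2*d^2 - d + 15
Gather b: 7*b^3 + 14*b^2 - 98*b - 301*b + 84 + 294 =7*b^3 + 14*b^2 - 399*b + 378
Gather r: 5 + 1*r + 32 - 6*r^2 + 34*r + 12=-6*r^2 + 35*r + 49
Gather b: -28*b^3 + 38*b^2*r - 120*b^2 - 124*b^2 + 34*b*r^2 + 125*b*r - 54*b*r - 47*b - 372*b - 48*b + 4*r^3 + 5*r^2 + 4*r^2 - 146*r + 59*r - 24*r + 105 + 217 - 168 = -28*b^3 + b^2*(38*r - 244) + b*(34*r^2 + 71*r - 467) + 4*r^3 + 9*r^2 - 111*r + 154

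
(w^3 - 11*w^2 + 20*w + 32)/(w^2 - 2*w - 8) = (w^2 - 7*w - 8)/(w + 2)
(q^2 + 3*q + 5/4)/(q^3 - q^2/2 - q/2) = (q + 5/2)/(q*(q - 1))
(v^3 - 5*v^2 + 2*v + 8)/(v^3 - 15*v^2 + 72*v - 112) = (v^2 - v - 2)/(v^2 - 11*v + 28)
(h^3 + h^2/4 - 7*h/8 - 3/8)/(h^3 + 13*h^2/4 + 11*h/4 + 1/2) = (8*h^3 + 2*h^2 - 7*h - 3)/(2*(4*h^3 + 13*h^2 + 11*h + 2))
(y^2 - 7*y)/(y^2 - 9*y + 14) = y/(y - 2)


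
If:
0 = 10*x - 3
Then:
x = 3/10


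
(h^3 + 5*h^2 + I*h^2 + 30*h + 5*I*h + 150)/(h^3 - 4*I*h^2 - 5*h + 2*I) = (h^3 + h^2*(5 + I) + 5*h*(6 + I) + 150)/(h^3 - 4*I*h^2 - 5*h + 2*I)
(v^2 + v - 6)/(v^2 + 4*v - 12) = (v + 3)/(v + 6)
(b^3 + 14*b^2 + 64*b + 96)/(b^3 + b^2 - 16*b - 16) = (b^2 + 10*b + 24)/(b^2 - 3*b - 4)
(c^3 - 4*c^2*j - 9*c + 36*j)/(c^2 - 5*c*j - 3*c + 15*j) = (c^2 - 4*c*j + 3*c - 12*j)/(c - 5*j)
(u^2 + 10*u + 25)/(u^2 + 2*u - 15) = (u + 5)/(u - 3)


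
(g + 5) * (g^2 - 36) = g^3 + 5*g^2 - 36*g - 180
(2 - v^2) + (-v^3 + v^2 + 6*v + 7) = -v^3 + 6*v + 9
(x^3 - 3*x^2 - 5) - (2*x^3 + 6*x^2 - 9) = -x^3 - 9*x^2 + 4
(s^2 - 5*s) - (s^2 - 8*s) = 3*s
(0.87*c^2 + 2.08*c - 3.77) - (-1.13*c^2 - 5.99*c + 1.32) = 2.0*c^2 + 8.07*c - 5.09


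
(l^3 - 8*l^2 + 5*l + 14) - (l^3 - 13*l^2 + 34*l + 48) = 5*l^2 - 29*l - 34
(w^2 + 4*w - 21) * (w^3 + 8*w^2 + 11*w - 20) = w^5 + 12*w^4 + 22*w^3 - 144*w^2 - 311*w + 420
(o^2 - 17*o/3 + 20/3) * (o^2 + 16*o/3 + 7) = o^4 - o^3/3 - 149*o^2/9 - 37*o/9 + 140/3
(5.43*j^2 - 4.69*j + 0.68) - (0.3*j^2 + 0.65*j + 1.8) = 5.13*j^2 - 5.34*j - 1.12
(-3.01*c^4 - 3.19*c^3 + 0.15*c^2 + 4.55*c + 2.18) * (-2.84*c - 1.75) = 8.5484*c^5 + 14.3271*c^4 + 5.1565*c^3 - 13.1845*c^2 - 14.1537*c - 3.815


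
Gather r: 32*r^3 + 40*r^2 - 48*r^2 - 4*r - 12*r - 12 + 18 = 32*r^3 - 8*r^2 - 16*r + 6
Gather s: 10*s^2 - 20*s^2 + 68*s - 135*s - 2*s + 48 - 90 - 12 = -10*s^2 - 69*s - 54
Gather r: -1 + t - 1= t - 2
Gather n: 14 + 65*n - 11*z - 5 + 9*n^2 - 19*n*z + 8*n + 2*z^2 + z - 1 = 9*n^2 + n*(73 - 19*z) + 2*z^2 - 10*z + 8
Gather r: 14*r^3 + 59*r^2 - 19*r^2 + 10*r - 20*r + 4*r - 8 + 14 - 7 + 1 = 14*r^3 + 40*r^2 - 6*r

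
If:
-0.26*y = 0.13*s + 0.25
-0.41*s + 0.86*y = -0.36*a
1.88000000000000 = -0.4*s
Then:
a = -8.67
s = -4.70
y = 1.39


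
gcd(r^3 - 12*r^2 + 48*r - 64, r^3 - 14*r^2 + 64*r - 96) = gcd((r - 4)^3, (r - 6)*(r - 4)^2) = r^2 - 8*r + 16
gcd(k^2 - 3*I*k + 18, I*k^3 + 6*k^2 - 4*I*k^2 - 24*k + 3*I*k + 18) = k - 6*I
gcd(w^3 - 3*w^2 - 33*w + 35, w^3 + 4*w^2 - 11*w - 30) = w + 5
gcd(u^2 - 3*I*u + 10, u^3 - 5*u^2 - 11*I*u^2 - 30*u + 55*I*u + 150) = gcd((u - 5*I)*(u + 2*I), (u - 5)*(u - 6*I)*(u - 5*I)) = u - 5*I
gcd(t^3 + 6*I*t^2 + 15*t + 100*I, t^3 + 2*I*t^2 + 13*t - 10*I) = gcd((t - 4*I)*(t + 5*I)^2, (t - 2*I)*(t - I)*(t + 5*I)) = t + 5*I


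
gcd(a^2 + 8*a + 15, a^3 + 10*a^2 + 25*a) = a + 5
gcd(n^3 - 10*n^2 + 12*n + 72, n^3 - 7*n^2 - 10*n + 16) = n + 2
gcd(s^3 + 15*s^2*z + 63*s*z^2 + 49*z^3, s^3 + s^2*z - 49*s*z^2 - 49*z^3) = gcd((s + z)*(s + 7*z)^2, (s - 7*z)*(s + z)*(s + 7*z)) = s^2 + 8*s*z + 7*z^2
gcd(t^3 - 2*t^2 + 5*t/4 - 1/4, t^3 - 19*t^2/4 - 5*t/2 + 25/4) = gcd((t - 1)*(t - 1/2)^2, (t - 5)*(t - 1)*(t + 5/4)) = t - 1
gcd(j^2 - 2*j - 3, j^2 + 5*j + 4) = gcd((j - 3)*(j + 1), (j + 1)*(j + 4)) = j + 1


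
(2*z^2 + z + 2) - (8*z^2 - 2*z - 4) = -6*z^2 + 3*z + 6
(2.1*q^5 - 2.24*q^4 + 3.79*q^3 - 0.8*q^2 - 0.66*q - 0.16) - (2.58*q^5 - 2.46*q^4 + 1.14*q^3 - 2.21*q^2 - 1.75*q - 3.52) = -0.48*q^5 + 0.22*q^4 + 2.65*q^3 + 1.41*q^2 + 1.09*q + 3.36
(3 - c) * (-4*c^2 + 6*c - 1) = 4*c^3 - 18*c^2 + 19*c - 3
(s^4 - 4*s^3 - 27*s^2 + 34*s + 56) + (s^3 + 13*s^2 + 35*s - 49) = s^4 - 3*s^3 - 14*s^2 + 69*s + 7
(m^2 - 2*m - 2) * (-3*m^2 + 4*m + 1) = -3*m^4 + 10*m^3 - m^2 - 10*m - 2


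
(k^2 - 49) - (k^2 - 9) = -40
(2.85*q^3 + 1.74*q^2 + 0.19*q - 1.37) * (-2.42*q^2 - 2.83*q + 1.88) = -6.897*q^5 - 12.2763*q^4 - 0.0260000000000007*q^3 + 6.0489*q^2 + 4.2343*q - 2.5756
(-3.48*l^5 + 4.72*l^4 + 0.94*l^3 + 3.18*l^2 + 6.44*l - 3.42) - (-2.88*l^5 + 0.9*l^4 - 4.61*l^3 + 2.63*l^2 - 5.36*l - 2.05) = -0.6*l^5 + 3.82*l^4 + 5.55*l^3 + 0.55*l^2 + 11.8*l - 1.37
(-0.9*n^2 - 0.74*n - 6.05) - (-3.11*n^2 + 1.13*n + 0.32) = 2.21*n^2 - 1.87*n - 6.37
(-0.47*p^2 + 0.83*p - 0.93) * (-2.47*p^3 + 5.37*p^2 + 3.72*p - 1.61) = 1.1609*p^5 - 4.574*p^4 + 5.0058*p^3 - 1.1498*p^2 - 4.7959*p + 1.4973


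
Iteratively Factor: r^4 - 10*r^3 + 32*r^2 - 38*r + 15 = (r - 3)*(r^3 - 7*r^2 + 11*r - 5) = (r - 5)*(r - 3)*(r^2 - 2*r + 1) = (r - 5)*(r - 3)*(r - 1)*(r - 1)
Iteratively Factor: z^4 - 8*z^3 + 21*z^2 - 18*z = (z)*(z^3 - 8*z^2 + 21*z - 18) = z*(z - 3)*(z^2 - 5*z + 6) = z*(z - 3)*(z - 2)*(z - 3)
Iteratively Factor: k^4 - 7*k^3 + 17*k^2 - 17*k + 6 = (k - 1)*(k^3 - 6*k^2 + 11*k - 6) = (k - 2)*(k - 1)*(k^2 - 4*k + 3) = (k - 3)*(k - 2)*(k - 1)*(k - 1)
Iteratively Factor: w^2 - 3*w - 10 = (w + 2)*(w - 5)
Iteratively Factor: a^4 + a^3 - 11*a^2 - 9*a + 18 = (a - 3)*(a^3 + 4*a^2 + a - 6) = (a - 3)*(a + 2)*(a^2 + 2*a - 3) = (a - 3)*(a - 1)*(a + 2)*(a + 3)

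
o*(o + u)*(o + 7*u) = o^3 + 8*o^2*u + 7*o*u^2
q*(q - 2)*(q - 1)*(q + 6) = q^4 + 3*q^3 - 16*q^2 + 12*q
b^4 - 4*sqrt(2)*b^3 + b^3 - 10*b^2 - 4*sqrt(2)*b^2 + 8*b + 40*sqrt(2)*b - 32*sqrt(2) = (b - 2)*(b - 1)*(b + 4)*(b - 4*sqrt(2))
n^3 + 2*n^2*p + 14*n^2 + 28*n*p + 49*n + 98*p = (n + 7)^2*(n + 2*p)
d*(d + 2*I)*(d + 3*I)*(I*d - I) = I*d^4 - 5*d^3 - I*d^3 + 5*d^2 - 6*I*d^2 + 6*I*d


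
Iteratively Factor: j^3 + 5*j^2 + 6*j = (j + 2)*(j^2 + 3*j) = (j + 2)*(j + 3)*(j)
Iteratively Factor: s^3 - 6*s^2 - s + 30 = (s + 2)*(s^2 - 8*s + 15) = (s - 5)*(s + 2)*(s - 3)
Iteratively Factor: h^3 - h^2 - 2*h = (h)*(h^2 - h - 2) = h*(h + 1)*(h - 2)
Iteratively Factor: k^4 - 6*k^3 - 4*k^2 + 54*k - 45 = (k - 1)*(k^3 - 5*k^2 - 9*k + 45) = (k - 1)*(k + 3)*(k^2 - 8*k + 15) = (k - 5)*(k - 1)*(k + 3)*(k - 3)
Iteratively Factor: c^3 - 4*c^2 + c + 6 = (c - 3)*(c^2 - c - 2) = (c - 3)*(c + 1)*(c - 2)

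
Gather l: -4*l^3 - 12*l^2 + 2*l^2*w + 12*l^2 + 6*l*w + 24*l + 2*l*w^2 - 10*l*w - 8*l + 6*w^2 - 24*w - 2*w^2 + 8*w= -4*l^3 + 2*l^2*w + l*(2*w^2 - 4*w + 16) + 4*w^2 - 16*w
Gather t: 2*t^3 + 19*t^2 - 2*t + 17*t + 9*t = 2*t^3 + 19*t^2 + 24*t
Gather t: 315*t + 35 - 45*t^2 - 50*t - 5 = -45*t^2 + 265*t + 30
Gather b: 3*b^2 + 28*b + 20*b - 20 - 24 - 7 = 3*b^2 + 48*b - 51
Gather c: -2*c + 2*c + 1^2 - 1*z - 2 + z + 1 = 0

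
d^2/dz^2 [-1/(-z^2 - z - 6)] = 2*(-z^2 - z + (2*z + 1)^2 - 6)/(z^2 + z + 6)^3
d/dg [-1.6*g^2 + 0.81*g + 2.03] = 0.81 - 3.2*g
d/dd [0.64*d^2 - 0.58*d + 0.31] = 1.28*d - 0.58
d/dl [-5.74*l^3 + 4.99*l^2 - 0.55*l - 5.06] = -17.22*l^2 + 9.98*l - 0.55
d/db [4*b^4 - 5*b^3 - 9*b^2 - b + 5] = 16*b^3 - 15*b^2 - 18*b - 1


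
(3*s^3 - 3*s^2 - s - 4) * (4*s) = 12*s^4 - 12*s^3 - 4*s^2 - 16*s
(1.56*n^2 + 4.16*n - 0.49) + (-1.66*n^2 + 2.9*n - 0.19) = -0.0999999999999999*n^2 + 7.06*n - 0.68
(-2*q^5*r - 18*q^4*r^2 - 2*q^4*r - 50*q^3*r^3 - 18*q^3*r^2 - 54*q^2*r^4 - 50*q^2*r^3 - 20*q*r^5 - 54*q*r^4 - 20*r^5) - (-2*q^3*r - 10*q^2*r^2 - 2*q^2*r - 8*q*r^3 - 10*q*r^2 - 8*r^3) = -2*q^5*r - 18*q^4*r^2 - 2*q^4*r - 50*q^3*r^3 - 18*q^3*r^2 + 2*q^3*r - 54*q^2*r^4 - 50*q^2*r^3 + 10*q^2*r^2 + 2*q^2*r - 20*q*r^5 - 54*q*r^4 + 8*q*r^3 + 10*q*r^2 - 20*r^5 + 8*r^3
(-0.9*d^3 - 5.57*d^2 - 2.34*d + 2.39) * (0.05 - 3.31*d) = 2.979*d^4 + 18.3917*d^3 + 7.4669*d^2 - 8.0279*d + 0.1195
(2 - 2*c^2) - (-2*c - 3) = -2*c^2 + 2*c + 5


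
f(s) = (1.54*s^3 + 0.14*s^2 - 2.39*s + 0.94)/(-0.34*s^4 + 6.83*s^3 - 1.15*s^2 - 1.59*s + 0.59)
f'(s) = (4.62*s^2 + 0.28*s - 2.39)/(-0.34*s^4 + 6.83*s^3 - 1.15*s^2 - 1.59*s + 0.59) + (1.36*s^3 - 20.49*s^2 + 2.3*s + 1.59)*(1.54*s^3 + 0.14*s^2 - 2.39*s + 0.94)/(-0.34*s^4 + 6.83*s^3 - 1.15*s^2 - 1.59*s + 0.59)^2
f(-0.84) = -0.69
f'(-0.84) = -3.66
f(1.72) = 0.19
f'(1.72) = 0.09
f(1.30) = 0.14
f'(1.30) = 0.20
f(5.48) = 0.32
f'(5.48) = 0.02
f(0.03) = 1.60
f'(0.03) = 0.47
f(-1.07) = -0.23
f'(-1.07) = -1.08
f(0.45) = 0.13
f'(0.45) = -6.06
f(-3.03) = 0.15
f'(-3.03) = -0.02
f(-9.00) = 0.15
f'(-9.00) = 0.00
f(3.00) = 0.26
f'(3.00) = 0.03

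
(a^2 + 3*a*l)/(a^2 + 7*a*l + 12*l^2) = a/(a + 4*l)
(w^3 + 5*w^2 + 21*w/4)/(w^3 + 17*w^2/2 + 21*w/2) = (w + 7/2)/(w + 7)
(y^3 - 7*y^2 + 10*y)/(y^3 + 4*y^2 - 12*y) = (y - 5)/(y + 6)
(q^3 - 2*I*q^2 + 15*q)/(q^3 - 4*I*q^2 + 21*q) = (q - 5*I)/(q - 7*I)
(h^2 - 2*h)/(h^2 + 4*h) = (h - 2)/(h + 4)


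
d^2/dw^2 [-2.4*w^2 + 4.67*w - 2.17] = -4.80000000000000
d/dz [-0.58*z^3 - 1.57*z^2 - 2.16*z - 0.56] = -1.74*z^2 - 3.14*z - 2.16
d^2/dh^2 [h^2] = 2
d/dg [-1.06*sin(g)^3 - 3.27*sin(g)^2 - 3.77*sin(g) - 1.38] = (-6.54*sin(g) + 1.59*cos(2*g) - 5.36)*cos(g)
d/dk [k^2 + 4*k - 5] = 2*k + 4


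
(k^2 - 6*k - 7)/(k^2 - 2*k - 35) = (k + 1)/(k + 5)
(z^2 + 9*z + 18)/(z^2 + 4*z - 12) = (z + 3)/(z - 2)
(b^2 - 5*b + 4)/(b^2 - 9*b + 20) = (b - 1)/(b - 5)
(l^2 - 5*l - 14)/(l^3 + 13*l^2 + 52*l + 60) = (l - 7)/(l^2 + 11*l + 30)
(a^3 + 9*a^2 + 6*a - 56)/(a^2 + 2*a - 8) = a + 7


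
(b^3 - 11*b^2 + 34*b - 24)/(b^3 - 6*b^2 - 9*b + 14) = (b^2 - 10*b + 24)/(b^2 - 5*b - 14)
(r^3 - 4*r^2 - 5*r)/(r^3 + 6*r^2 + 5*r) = (r - 5)/(r + 5)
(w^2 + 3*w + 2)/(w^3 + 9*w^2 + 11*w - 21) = (w^2 + 3*w + 2)/(w^3 + 9*w^2 + 11*w - 21)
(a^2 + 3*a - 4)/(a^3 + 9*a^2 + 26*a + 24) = (a - 1)/(a^2 + 5*a + 6)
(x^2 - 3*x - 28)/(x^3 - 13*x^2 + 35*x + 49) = (x + 4)/(x^2 - 6*x - 7)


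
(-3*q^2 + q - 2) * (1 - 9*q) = 27*q^3 - 12*q^2 + 19*q - 2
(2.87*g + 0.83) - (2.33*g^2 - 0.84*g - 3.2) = -2.33*g^2 + 3.71*g + 4.03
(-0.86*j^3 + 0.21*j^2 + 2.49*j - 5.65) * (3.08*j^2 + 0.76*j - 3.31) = -2.6488*j^5 - 0.00679999999999992*j^4 + 10.6754*j^3 - 16.2047*j^2 - 12.5359*j + 18.7015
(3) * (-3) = -9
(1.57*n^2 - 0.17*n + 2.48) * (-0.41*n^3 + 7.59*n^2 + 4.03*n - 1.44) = -0.6437*n^5 + 11.986*n^4 + 4.02*n^3 + 15.8773*n^2 + 10.2392*n - 3.5712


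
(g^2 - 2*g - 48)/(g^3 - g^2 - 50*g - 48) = 1/(g + 1)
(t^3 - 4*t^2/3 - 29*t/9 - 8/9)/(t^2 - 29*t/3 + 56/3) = (3*t^2 + 4*t + 1)/(3*(t - 7))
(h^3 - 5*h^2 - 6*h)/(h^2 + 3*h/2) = 2*(h^2 - 5*h - 6)/(2*h + 3)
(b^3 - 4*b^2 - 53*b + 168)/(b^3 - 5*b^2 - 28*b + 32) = (b^2 + 4*b - 21)/(b^2 + 3*b - 4)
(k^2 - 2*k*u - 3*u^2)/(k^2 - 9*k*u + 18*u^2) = (-k - u)/(-k + 6*u)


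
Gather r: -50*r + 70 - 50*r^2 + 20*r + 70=-50*r^2 - 30*r + 140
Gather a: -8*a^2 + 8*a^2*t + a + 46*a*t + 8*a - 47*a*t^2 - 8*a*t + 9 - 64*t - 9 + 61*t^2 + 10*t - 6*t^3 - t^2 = a^2*(8*t - 8) + a*(-47*t^2 + 38*t + 9) - 6*t^3 + 60*t^2 - 54*t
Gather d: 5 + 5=10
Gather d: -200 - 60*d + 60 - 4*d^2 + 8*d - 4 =-4*d^2 - 52*d - 144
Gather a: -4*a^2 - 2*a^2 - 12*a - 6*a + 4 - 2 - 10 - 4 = -6*a^2 - 18*a - 12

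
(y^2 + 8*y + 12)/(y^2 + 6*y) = (y + 2)/y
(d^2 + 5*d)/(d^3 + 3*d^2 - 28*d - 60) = d*(d + 5)/(d^3 + 3*d^2 - 28*d - 60)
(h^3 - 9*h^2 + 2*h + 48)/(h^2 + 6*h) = (h^3 - 9*h^2 + 2*h + 48)/(h*(h + 6))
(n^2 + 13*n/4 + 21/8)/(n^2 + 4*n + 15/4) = (4*n + 7)/(2*(2*n + 5))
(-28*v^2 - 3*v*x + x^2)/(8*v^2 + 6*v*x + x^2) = (-7*v + x)/(2*v + x)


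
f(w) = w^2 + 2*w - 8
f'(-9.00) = -16.00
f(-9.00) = 55.00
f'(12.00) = 26.00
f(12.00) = 160.00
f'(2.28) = 6.56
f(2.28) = 1.76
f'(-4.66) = -7.32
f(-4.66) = 4.40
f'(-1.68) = -1.36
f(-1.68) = -8.54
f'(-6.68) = -11.36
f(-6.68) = 23.26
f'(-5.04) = -8.08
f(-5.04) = 7.32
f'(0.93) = 3.86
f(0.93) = -5.28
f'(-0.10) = 1.80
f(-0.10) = -8.19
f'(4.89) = 11.78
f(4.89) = 25.69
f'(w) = 2*w + 2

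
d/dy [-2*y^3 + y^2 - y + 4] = -6*y^2 + 2*y - 1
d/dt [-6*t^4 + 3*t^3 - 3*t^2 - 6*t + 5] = -24*t^3 + 9*t^2 - 6*t - 6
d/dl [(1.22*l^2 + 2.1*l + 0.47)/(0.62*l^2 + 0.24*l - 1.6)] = (-1.0092*l^2 - 4.4868*l - 3.4728)/(0.3844*l^4 + 0.2976*l^3 - 1.9264*l^2 - 0.768*l + 2.56)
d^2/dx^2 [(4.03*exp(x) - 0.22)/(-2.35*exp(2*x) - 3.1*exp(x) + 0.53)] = (-22.255675*exp(4*x) + 34.21835*exp(3*x) - 25.30809*exp(2*x) - 3.41105*exp(x) - 0.770567)*exp(x)/(12.977875*exp(6*x) + 51.35925*exp(5*x) + 58.969725*exp(4*x) + 6.6247*exp(3*x) - 13.299555*exp(2*x) + 2.61237*exp(x) - 0.148877)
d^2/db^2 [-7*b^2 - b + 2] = -14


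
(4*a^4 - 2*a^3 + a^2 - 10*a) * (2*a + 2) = 8*a^5 + 4*a^4 - 2*a^3 - 18*a^2 - 20*a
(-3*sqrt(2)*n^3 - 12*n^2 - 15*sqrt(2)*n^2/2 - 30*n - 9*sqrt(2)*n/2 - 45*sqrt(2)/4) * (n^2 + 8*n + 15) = -3*sqrt(2)*n^5 - 63*sqrt(2)*n^4/2 - 12*n^4 - 219*sqrt(2)*n^3/2 - 126*n^3 - 420*n^2 - 639*sqrt(2)*n^2/4 - 450*n - 315*sqrt(2)*n/2 - 675*sqrt(2)/4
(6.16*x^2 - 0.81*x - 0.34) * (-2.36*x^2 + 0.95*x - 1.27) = -14.5376*x^4 + 7.7636*x^3 - 7.7903*x^2 + 0.7057*x + 0.4318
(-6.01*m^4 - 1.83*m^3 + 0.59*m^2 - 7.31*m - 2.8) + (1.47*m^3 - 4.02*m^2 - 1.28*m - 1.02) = -6.01*m^4 - 0.36*m^3 - 3.43*m^2 - 8.59*m - 3.82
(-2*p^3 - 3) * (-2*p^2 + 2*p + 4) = 4*p^5 - 4*p^4 - 8*p^3 + 6*p^2 - 6*p - 12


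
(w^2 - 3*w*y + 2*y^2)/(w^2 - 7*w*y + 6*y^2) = (-w + 2*y)/(-w + 6*y)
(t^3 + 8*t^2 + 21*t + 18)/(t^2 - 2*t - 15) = (t^2 + 5*t + 6)/(t - 5)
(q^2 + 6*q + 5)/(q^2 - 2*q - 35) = (q + 1)/(q - 7)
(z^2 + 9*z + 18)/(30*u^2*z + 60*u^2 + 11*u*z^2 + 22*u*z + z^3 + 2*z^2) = (z^2 + 9*z + 18)/(30*u^2*z + 60*u^2 + 11*u*z^2 + 22*u*z + z^3 + 2*z^2)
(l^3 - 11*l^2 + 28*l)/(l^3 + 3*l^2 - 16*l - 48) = l*(l - 7)/(l^2 + 7*l + 12)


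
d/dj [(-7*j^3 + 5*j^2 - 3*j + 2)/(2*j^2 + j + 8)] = (-14*j^4 - 14*j^3 - 157*j^2 + 72*j - 26)/(4*j^4 + 4*j^3 + 33*j^2 + 16*j + 64)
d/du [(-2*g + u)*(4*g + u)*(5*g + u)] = 2*g^2 + 14*g*u + 3*u^2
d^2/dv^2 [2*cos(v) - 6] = -2*cos(v)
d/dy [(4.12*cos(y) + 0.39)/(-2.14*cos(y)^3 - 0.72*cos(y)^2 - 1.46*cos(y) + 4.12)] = -(17.6336*cos(y)^3 + 5.4702*cos(y)^2 + 0.561599999999995*cos(y) + 17.5438)*sin(y)/(2.14*cos(y)^3 + 0.72*cos(y)^2 + 1.46*cos(y) - 4.12)^2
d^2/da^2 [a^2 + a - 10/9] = 2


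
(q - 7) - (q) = -7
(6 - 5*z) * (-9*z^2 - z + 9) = 45*z^3 - 49*z^2 - 51*z + 54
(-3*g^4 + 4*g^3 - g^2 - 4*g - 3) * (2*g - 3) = -6*g^5 + 17*g^4 - 14*g^3 - 5*g^2 + 6*g + 9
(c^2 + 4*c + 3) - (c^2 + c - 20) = 3*c + 23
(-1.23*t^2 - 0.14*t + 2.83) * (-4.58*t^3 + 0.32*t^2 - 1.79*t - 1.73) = 5.6334*t^5 + 0.2476*t^4 - 10.8045*t^3 + 3.2841*t^2 - 4.8235*t - 4.8959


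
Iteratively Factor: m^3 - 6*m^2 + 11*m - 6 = (m - 2)*(m^2 - 4*m + 3) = (m - 3)*(m - 2)*(m - 1)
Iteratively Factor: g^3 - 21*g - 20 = (g + 1)*(g^2 - g - 20) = (g + 1)*(g + 4)*(g - 5)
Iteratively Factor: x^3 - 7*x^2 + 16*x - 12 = (x - 2)*(x^2 - 5*x + 6) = (x - 2)^2*(x - 3)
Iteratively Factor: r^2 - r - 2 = (r - 2)*(r + 1)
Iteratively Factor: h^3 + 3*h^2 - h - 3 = (h + 1)*(h^2 + 2*h - 3) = (h - 1)*(h + 1)*(h + 3)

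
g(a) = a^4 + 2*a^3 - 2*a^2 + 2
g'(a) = 4*a^3 + 6*a^2 - 4*a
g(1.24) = 5.10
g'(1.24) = 11.89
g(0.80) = 2.15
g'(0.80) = 2.69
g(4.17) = 414.62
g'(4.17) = 377.70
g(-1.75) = -5.46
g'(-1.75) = 3.94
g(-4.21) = 131.46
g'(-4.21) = -175.29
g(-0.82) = 0.00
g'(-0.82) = 5.11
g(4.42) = 517.30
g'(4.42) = 444.94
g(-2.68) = 0.72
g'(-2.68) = -23.18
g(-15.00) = 43427.00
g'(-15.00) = -12090.00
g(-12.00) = 16994.00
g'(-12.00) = -6000.00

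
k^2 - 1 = (k - 1)*(k + 1)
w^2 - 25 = (w - 5)*(w + 5)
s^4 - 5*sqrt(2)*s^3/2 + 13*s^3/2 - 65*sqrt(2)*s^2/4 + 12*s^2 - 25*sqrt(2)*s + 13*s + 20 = (s + 5/2)*(s + 4)*(s - 2*sqrt(2))*(s - sqrt(2)/2)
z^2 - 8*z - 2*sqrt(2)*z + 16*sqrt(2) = (z - 8)*(z - 2*sqrt(2))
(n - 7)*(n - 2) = n^2 - 9*n + 14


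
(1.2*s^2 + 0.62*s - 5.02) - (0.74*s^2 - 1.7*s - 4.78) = 0.46*s^2 + 2.32*s - 0.239999999999999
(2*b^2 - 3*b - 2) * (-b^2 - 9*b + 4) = -2*b^4 - 15*b^3 + 37*b^2 + 6*b - 8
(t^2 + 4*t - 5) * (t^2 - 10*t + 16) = t^4 - 6*t^3 - 29*t^2 + 114*t - 80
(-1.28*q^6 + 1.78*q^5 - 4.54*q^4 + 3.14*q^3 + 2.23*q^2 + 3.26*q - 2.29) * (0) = 0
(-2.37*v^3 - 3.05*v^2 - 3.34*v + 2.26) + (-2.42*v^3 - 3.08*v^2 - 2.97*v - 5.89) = -4.79*v^3 - 6.13*v^2 - 6.31*v - 3.63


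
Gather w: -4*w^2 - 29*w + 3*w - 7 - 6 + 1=-4*w^2 - 26*w - 12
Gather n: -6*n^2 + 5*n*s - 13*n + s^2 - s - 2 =-6*n^2 + n*(5*s - 13) + s^2 - s - 2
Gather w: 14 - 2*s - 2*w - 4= -2*s - 2*w + 10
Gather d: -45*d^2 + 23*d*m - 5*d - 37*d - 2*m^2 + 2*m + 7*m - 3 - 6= -45*d^2 + d*(23*m - 42) - 2*m^2 + 9*m - 9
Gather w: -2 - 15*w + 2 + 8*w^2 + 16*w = 8*w^2 + w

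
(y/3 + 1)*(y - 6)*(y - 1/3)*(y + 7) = y^4/3 + 11*y^3/9 - 121*y^2/9 - 113*y/3 + 14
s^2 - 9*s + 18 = (s - 6)*(s - 3)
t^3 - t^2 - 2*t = t*(t - 2)*(t + 1)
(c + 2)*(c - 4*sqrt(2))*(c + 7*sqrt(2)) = c^3 + 2*c^2 + 3*sqrt(2)*c^2 - 56*c + 6*sqrt(2)*c - 112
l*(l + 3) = l^2 + 3*l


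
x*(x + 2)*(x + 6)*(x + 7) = x^4 + 15*x^3 + 68*x^2 + 84*x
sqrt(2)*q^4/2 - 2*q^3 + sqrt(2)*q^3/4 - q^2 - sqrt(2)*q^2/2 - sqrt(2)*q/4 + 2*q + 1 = (q - 1)*(q + 1/2)*(q - 2*sqrt(2))*(sqrt(2)*q/2 + sqrt(2)/2)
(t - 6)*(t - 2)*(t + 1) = t^3 - 7*t^2 + 4*t + 12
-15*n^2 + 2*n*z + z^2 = (-3*n + z)*(5*n + z)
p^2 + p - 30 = (p - 5)*(p + 6)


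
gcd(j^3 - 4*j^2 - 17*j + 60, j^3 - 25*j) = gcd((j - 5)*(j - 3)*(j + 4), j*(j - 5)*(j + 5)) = j - 5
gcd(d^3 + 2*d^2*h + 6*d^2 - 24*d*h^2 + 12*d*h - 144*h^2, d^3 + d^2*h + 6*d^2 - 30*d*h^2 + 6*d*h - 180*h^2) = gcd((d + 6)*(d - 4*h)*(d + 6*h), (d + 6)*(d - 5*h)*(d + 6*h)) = d^2 + 6*d*h + 6*d + 36*h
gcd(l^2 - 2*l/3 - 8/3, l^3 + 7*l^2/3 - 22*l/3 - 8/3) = l - 2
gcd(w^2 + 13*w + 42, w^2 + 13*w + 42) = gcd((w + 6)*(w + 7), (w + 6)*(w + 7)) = w^2 + 13*w + 42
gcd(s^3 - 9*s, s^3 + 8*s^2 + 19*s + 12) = s + 3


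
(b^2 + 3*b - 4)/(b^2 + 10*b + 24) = (b - 1)/(b + 6)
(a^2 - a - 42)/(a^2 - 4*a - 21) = (a + 6)/(a + 3)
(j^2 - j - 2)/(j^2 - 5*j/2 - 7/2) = 2*(j - 2)/(2*j - 7)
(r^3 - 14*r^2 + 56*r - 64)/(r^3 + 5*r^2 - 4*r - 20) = (r^2 - 12*r + 32)/(r^2 + 7*r + 10)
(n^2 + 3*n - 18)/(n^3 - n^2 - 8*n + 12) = (n^2 + 3*n - 18)/(n^3 - n^2 - 8*n + 12)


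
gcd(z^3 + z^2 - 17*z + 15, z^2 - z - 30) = z + 5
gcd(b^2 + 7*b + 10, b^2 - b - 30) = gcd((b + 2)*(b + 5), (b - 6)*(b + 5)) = b + 5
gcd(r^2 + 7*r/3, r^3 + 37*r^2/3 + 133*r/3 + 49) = r + 7/3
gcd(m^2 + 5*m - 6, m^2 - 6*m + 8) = 1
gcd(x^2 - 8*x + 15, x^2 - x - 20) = x - 5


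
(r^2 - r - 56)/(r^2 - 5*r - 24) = (r + 7)/(r + 3)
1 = 1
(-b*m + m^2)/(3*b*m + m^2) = (-b + m)/(3*b + m)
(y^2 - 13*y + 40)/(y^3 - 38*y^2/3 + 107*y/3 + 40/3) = 3/(3*y + 1)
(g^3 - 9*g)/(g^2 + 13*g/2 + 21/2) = 2*g*(g - 3)/(2*g + 7)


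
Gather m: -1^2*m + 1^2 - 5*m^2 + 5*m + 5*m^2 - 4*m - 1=0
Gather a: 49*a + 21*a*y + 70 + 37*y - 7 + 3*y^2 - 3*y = a*(21*y + 49) + 3*y^2 + 34*y + 63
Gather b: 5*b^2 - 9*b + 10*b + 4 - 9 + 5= 5*b^2 + b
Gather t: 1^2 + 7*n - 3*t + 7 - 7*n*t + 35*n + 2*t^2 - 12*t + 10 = 42*n + 2*t^2 + t*(-7*n - 15) + 18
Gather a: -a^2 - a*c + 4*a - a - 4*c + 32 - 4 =-a^2 + a*(3 - c) - 4*c + 28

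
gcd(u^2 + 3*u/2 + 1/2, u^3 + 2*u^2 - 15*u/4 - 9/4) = u + 1/2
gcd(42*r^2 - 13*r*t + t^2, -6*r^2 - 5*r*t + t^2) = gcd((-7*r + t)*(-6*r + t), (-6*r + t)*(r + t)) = 6*r - t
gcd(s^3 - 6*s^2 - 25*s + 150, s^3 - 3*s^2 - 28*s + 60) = s^2 - s - 30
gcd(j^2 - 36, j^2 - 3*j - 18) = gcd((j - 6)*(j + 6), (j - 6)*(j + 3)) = j - 6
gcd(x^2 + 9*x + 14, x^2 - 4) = x + 2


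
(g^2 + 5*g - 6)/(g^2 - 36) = (g - 1)/(g - 6)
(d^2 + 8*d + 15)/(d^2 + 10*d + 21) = (d + 5)/(d + 7)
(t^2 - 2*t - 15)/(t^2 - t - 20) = (t + 3)/(t + 4)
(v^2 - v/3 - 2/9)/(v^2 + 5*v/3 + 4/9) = (3*v - 2)/(3*v + 4)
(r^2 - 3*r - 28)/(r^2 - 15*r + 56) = (r + 4)/(r - 8)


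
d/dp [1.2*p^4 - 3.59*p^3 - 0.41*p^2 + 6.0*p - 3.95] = 4.8*p^3 - 10.77*p^2 - 0.82*p + 6.0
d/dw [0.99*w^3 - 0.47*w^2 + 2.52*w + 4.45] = 2.97*w^2 - 0.94*w + 2.52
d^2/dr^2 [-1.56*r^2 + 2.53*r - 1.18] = -3.12000000000000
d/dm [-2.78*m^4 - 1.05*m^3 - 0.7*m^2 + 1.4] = m*(-11.12*m^2 - 3.15*m - 1.4)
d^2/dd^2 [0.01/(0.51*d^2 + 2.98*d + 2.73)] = (-0.005202*d^2 - 0.030396*d + 0.01*(1.02*d + 2.98)*(2.04*d + 5.96) - 0.027846)/(0.51*d^2 + 2.98*d + 2.73)^3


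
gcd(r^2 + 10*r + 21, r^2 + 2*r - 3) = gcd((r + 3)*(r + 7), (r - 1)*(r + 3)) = r + 3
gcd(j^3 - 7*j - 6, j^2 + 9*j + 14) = j + 2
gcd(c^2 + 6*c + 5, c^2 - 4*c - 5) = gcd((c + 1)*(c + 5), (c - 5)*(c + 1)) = c + 1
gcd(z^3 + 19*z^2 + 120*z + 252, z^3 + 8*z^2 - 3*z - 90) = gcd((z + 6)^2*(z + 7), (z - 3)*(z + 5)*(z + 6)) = z + 6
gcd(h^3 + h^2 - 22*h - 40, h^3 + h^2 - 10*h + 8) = h + 4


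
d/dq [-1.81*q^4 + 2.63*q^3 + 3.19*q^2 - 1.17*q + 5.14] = -7.24*q^3 + 7.89*q^2 + 6.38*q - 1.17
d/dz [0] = 0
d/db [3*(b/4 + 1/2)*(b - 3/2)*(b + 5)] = 9*b^2/4 + 33*b/4 - 3/8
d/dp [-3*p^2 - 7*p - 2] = -6*p - 7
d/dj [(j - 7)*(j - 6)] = 2*j - 13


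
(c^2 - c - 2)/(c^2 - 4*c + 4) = (c + 1)/(c - 2)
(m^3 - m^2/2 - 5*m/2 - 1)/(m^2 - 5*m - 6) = (m^2 - 3*m/2 - 1)/(m - 6)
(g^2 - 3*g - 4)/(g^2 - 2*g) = (g^2 - 3*g - 4)/(g*(g - 2))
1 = 1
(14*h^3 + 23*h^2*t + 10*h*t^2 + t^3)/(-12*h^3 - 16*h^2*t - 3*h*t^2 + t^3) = (7*h + t)/(-6*h + t)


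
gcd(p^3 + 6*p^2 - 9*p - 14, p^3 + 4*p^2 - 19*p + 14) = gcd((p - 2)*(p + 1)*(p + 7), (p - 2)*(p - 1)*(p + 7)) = p^2 + 5*p - 14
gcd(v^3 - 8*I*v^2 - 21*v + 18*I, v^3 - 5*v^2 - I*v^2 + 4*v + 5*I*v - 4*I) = 1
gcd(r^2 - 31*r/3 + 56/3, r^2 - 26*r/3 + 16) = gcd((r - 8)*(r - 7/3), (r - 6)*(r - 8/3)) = 1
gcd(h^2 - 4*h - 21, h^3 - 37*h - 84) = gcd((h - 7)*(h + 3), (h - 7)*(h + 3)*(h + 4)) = h^2 - 4*h - 21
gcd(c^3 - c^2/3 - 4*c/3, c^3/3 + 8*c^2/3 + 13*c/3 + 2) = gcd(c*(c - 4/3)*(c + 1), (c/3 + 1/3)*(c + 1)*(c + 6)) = c + 1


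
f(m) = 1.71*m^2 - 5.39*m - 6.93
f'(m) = 3.42*m - 5.39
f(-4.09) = 43.72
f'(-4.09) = -19.38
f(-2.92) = 23.39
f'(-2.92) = -15.38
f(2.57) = -9.49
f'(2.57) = 3.40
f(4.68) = 5.30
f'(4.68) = 10.62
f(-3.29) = 29.31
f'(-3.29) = -16.64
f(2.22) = -10.47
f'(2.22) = 2.20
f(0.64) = -9.68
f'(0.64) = -3.20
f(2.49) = -9.75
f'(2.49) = 3.13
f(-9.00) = 180.09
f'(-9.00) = -36.17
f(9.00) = 83.07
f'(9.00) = 25.39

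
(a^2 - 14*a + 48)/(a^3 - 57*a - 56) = (a - 6)/(a^2 + 8*a + 7)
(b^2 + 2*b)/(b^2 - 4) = b/(b - 2)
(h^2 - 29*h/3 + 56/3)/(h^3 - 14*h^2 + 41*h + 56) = (h - 8/3)/(h^2 - 7*h - 8)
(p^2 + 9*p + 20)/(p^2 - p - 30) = (p + 4)/(p - 6)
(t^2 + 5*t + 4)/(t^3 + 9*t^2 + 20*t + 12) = (t + 4)/(t^2 + 8*t + 12)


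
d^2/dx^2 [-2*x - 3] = 0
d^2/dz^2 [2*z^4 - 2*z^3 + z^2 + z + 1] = 24*z^2 - 12*z + 2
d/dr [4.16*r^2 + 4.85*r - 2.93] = 8.32*r + 4.85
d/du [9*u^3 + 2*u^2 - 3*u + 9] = 27*u^2 + 4*u - 3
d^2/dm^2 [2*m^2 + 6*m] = 4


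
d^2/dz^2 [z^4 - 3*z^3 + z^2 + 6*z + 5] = 12*z^2 - 18*z + 2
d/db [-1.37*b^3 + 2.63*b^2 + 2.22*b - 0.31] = -4.11*b^2 + 5.26*b + 2.22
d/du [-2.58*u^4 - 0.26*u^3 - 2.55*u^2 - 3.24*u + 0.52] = -10.32*u^3 - 0.78*u^2 - 5.1*u - 3.24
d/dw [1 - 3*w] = -3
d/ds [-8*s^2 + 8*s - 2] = 8 - 16*s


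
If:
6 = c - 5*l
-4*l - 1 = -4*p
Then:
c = 5*p + 19/4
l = p - 1/4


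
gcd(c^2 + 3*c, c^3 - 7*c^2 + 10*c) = c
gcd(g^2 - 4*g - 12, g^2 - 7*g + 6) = g - 6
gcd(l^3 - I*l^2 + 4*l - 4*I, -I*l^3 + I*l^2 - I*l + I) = l - I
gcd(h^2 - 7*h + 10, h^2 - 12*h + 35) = h - 5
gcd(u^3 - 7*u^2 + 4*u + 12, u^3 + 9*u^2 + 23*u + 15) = u + 1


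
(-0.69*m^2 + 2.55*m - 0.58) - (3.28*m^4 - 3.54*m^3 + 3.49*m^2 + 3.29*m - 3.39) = -3.28*m^4 + 3.54*m^3 - 4.18*m^2 - 0.74*m + 2.81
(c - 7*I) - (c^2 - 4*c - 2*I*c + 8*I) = -c^2 + 5*c + 2*I*c - 15*I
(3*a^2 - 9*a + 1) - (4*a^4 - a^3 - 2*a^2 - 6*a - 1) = -4*a^4 + a^3 + 5*a^2 - 3*a + 2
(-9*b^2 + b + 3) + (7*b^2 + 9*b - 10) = -2*b^2 + 10*b - 7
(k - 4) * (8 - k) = -k^2 + 12*k - 32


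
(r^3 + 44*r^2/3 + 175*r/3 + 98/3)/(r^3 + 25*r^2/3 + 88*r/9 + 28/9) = 3*(r + 7)/(3*r + 2)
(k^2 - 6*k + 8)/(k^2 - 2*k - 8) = (k - 2)/(k + 2)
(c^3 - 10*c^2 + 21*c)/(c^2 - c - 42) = c*(c - 3)/(c + 6)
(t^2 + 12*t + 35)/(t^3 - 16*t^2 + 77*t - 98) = (t^2 + 12*t + 35)/(t^3 - 16*t^2 + 77*t - 98)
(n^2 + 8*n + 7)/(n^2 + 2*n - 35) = (n + 1)/(n - 5)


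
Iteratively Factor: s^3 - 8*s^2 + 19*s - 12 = (s - 4)*(s^2 - 4*s + 3) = (s - 4)*(s - 1)*(s - 3)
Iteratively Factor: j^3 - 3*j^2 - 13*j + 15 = (j + 3)*(j^2 - 6*j + 5) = (j - 1)*(j + 3)*(j - 5)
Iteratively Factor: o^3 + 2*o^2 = (o)*(o^2 + 2*o) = o^2*(o + 2)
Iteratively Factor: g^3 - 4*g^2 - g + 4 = (g - 1)*(g^2 - 3*g - 4) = (g - 4)*(g - 1)*(g + 1)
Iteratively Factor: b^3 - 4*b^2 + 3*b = (b)*(b^2 - 4*b + 3) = b*(b - 3)*(b - 1)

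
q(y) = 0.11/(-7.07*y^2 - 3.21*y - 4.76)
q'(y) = 0.11*(14.14*y + 3.21)/(-7.07*y^2 - 3.21*y - 4.76)^2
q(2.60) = -0.00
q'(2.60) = 0.00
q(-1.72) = -0.01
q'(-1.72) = -0.01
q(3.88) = -0.00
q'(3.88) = 0.00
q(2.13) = -0.00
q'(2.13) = 0.00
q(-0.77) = -0.02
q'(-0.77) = -0.02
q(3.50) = -0.00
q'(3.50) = 0.00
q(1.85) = -0.00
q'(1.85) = 0.00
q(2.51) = -0.00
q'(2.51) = 0.00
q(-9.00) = -0.00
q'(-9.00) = -0.00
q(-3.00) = -0.00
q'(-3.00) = -0.00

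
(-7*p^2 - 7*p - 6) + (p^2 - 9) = -6*p^2 - 7*p - 15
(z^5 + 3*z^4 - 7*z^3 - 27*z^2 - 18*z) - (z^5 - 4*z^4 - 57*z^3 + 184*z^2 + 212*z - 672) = 7*z^4 + 50*z^3 - 211*z^2 - 230*z + 672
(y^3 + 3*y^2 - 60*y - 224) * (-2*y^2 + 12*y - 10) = -2*y^5 + 6*y^4 + 146*y^3 - 302*y^2 - 2088*y + 2240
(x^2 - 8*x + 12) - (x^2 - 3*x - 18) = 30 - 5*x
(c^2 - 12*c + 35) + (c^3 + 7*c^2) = c^3 + 8*c^2 - 12*c + 35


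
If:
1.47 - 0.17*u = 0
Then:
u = 8.65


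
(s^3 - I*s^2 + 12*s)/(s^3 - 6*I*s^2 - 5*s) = (-s^2 + I*s - 12)/(-s^2 + 6*I*s + 5)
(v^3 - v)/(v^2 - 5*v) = (v^2 - 1)/(v - 5)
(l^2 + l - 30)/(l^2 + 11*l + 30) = (l - 5)/(l + 5)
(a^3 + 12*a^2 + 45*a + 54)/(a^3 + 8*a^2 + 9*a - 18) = (a + 3)/(a - 1)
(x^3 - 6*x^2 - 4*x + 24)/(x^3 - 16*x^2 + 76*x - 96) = (x + 2)/(x - 8)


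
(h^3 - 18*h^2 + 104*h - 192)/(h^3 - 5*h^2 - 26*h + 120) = (h - 8)/(h + 5)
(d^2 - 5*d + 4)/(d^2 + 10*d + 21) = (d^2 - 5*d + 4)/(d^2 + 10*d + 21)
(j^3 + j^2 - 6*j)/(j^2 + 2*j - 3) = j*(j - 2)/(j - 1)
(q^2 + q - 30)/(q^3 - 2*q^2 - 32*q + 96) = (q - 5)/(q^2 - 8*q + 16)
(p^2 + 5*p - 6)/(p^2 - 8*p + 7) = (p + 6)/(p - 7)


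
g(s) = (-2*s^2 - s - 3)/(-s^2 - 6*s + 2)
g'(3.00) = 0.06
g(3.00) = 0.96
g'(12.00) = 0.03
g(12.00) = 1.42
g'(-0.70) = -0.15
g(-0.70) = -0.57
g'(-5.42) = 14.33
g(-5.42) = -10.95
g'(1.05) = -0.77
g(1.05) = 1.16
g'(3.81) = 0.07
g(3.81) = 1.01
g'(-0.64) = -0.22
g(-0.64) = -0.59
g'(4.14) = 0.07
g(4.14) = 1.04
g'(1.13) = -0.59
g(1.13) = 1.10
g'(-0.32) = -0.99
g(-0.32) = -0.76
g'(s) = (-4*s - 1)/(-s^2 - 6*s + 2) + (2*s + 6)*(-2*s^2 - s - 3)/(-s^2 - 6*s + 2)^2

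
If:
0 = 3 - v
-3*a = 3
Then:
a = -1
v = 3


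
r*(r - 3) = r^2 - 3*r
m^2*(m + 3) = m^3 + 3*m^2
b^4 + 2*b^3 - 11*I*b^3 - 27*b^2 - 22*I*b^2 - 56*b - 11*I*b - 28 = (b - 7*I)*(b - 4*I)*(-I*b - I)*(I*b + I)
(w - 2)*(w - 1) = w^2 - 3*w + 2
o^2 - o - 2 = (o - 2)*(o + 1)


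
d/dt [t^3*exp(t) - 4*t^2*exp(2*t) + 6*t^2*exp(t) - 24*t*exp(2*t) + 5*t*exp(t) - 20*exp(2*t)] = (t^3 - 8*t^2*exp(t) + 9*t^2 - 56*t*exp(t) + 17*t - 64*exp(t) + 5)*exp(t)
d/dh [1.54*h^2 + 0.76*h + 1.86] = 3.08*h + 0.76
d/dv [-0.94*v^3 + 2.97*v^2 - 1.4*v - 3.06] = -2.82*v^2 + 5.94*v - 1.4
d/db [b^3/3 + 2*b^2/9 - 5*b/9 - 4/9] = b^2 + 4*b/9 - 5/9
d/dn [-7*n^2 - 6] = -14*n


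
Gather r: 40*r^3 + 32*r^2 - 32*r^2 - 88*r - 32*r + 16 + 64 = 40*r^3 - 120*r + 80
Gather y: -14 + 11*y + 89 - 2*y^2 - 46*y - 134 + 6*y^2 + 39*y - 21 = 4*y^2 + 4*y - 80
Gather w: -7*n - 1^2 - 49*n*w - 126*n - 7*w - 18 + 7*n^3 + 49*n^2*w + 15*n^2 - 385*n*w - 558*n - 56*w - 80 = 7*n^3 + 15*n^2 - 691*n + w*(49*n^2 - 434*n - 63) - 99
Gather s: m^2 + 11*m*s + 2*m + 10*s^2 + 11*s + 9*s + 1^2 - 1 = m^2 + 2*m + 10*s^2 + s*(11*m + 20)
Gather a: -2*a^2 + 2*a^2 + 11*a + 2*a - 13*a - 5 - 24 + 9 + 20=0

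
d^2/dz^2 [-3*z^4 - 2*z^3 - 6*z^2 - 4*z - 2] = -36*z^2 - 12*z - 12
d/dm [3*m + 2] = 3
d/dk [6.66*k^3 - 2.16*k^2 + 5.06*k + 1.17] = 19.98*k^2 - 4.32*k + 5.06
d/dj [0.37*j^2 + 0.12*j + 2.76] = 0.74*j + 0.12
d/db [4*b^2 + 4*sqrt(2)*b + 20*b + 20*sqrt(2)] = 8*b + 4*sqrt(2) + 20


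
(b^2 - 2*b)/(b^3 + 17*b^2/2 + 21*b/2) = 2*(b - 2)/(2*b^2 + 17*b + 21)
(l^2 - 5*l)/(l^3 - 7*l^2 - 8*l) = (5 - l)/(-l^2 + 7*l + 8)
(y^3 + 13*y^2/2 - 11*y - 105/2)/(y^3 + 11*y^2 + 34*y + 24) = (2*y^3 + 13*y^2 - 22*y - 105)/(2*(y^3 + 11*y^2 + 34*y + 24))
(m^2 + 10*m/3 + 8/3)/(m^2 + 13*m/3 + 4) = (m + 2)/(m + 3)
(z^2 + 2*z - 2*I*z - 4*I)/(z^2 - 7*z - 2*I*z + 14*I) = (z + 2)/(z - 7)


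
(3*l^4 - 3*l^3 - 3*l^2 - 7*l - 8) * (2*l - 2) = 6*l^5 - 12*l^4 - 8*l^2 - 2*l + 16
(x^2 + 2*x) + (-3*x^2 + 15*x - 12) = -2*x^2 + 17*x - 12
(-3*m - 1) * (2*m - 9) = -6*m^2 + 25*m + 9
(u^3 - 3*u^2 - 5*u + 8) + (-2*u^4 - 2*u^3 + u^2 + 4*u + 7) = -2*u^4 - u^3 - 2*u^2 - u + 15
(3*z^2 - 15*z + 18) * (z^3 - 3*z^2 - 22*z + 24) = 3*z^5 - 24*z^4 - 3*z^3 + 348*z^2 - 756*z + 432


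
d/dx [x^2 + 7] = 2*x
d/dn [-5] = 0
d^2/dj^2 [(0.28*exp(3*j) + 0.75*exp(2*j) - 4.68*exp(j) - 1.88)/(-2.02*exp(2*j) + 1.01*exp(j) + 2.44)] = (-1.142512*exp(6*j) + 1.71376800000001*exp(5*j) + 19.1837379999999*exp(4*j) + 17.090917*exp(3*j) + 106.346004*exp(2*j) + 9.588172*exp(j) + 23.229776)*exp(j)/(8.242408*exp(6*j) - 12.363612*exp(5*j) - 23.686722*exp(4*j) + 28.838227*exp(3*j) + 28.611684*exp(2*j) - 18.039408*exp(j) - 14.526784)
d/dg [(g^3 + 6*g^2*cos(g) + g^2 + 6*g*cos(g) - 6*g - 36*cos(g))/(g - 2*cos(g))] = (-8*g^3*sin(g) + 2*g^3 - 8*g^2*sin(g) + g^2 + 48*g*sin(g) - 24*g*cos(g)^2 - 4*g*cos(g) - 12*cos(g)^2 + 48*cos(g))/(g - 2*cos(g))^2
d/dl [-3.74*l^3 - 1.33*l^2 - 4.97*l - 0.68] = -11.22*l^2 - 2.66*l - 4.97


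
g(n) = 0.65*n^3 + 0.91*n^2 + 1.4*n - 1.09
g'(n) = 1.95*n^2 + 1.82*n + 1.4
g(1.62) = 6.33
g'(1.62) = 9.47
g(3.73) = 50.52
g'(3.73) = 35.32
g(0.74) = 0.71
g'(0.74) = 3.81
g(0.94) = 1.57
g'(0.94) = 4.83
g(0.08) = -0.97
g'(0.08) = 1.56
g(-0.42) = -1.57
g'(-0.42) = 0.98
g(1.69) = 7.01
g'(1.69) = 10.05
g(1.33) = 3.91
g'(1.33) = 7.27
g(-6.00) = -117.13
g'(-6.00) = 60.68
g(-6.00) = -117.13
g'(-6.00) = 60.68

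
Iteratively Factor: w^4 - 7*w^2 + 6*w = (w - 2)*(w^3 + 2*w^2 - 3*w) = (w - 2)*(w - 1)*(w^2 + 3*w) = (w - 2)*(w - 1)*(w + 3)*(w)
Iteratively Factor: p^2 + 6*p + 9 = (p + 3)*(p + 3)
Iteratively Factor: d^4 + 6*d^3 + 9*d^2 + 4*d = (d + 1)*(d^3 + 5*d^2 + 4*d) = (d + 1)^2*(d^2 + 4*d) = d*(d + 1)^2*(d + 4)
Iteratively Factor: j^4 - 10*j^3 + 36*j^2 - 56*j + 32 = (j - 2)*(j^3 - 8*j^2 + 20*j - 16) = (j - 2)^2*(j^2 - 6*j + 8) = (j - 2)^3*(j - 4)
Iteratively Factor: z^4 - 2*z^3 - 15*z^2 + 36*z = (z - 3)*(z^3 + z^2 - 12*z) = (z - 3)^2*(z^2 + 4*z) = z*(z - 3)^2*(z + 4)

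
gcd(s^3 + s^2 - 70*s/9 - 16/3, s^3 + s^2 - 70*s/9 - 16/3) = s^3 + s^2 - 70*s/9 - 16/3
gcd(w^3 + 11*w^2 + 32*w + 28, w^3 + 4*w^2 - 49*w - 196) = w + 7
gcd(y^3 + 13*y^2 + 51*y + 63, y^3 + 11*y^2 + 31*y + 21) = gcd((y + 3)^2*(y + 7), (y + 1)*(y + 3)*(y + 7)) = y^2 + 10*y + 21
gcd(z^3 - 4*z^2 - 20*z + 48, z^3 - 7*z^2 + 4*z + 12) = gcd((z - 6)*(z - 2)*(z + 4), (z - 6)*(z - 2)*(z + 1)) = z^2 - 8*z + 12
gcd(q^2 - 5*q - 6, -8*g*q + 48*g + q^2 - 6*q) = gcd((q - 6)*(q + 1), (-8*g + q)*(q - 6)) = q - 6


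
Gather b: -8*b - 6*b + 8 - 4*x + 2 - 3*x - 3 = -14*b - 7*x + 7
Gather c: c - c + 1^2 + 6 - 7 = 0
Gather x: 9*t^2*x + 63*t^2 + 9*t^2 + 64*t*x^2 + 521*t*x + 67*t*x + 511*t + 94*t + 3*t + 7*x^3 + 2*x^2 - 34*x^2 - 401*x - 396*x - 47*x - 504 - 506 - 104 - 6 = 72*t^2 + 608*t + 7*x^3 + x^2*(64*t - 32) + x*(9*t^2 + 588*t - 844) - 1120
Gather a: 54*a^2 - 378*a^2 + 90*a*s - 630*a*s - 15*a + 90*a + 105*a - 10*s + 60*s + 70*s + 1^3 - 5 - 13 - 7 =-324*a^2 + a*(180 - 540*s) + 120*s - 24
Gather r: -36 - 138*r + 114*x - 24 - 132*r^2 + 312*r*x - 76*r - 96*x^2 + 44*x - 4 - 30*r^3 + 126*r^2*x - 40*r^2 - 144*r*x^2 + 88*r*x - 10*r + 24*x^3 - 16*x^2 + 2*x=-30*r^3 + r^2*(126*x - 172) + r*(-144*x^2 + 400*x - 224) + 24*x^3 - 112*x^2 + 160*x - 64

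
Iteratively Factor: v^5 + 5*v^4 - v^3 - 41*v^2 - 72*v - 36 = (v + 2)*(v^4 + 3*v^3 - 7*v^2 - 27*v - 18) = (v - 3)*(v + 2)*(v^3 + 6*v^2 + 11*v + 6) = (v - 3)*(v + 2)^2*(v^2 + 4*v + 3) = (v - 3)*(v + 2)^2*(v + 3)*(v + 1)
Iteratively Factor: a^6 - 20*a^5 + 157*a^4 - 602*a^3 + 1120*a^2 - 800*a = (a - 4)*(a^5 - 16*a^4 + 93*a^3 - 230*a^2 + 200*a) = (a - 5)*(a - 4)*(a^4 - 11*a^3 + 38*a^2 - 40*a) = a*(a - 5)*(a - 4)*(a^3 - 11*a^2 + 38*a - 40) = a*(a - 5)*(a - 4)*(a - 2)*(a^2 - 9*a + 20) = a*(a - 5)^2*(a - 4)*(a - 2)*(a - 4)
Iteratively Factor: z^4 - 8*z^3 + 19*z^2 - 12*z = (z - 1)*(z^3 - 7*z^2 + 12*z) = z*(z - 1)*(z^2 - 7*z + 12) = z*(z - 3)*(z - 1)*(z - 4)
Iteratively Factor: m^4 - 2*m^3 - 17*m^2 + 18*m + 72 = (m - 4)*(m^3 + 2*m^2 - 9*m - 18) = (m - 4)*(m + 2)*(m^2 - 9) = (m - 4)*(m - 3)*(m + 2)*(m + 3)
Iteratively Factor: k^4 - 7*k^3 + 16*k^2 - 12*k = (k - 2)*(k^3 - 5*k^2 + 6*k) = (k - 2)^2*(k^2 - 3*k) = (k - 3)*(k - 2)^2*(k)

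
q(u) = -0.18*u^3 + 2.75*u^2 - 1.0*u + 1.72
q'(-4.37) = -35.35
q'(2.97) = 10.57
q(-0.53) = 3.05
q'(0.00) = -1.00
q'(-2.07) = -14.70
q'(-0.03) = -1.17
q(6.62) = 63.40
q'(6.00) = 12.56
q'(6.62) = 11.74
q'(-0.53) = -4.07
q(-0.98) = 5.51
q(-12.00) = 720.76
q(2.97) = 18.29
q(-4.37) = 73.63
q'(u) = -0.54*u^2 + 5.5*u - 1.0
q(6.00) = 55.84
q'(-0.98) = -6.91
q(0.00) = 1.72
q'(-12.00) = -144.76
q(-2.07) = 17.17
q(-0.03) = 1.75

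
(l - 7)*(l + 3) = l^2 - 4*l - 21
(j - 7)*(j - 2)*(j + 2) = j^3 - 7*j^2 - 4*j + 28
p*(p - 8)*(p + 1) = p^3 - 7*p^2 - 8*p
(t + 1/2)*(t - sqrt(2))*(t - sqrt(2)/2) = t^3 - 3*sqrt(2)*t^2/2 + t^2/2 - 3*sqrt(2)*t/4 + t + 1/2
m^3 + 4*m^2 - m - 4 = (m - 1)*(m + 1)*(m + 4)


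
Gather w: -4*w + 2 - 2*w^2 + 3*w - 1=-2*w^2 - w + 1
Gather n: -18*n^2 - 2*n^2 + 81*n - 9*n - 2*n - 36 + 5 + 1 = -20*n^2 + 70*n - 30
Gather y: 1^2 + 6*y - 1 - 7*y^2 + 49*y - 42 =-7*y^2 + 55*y - 42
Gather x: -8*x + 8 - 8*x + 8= 16 - 16*x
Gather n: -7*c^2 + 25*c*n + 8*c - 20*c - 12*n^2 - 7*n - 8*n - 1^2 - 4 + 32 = -7*c^2 - 12*c - 12*n^2 + n*(25*c - 15) + 27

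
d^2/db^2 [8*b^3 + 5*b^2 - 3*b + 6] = 48*b + 10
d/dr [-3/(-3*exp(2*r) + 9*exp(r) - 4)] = (27 - 18*exp(r))*exp(r)/(3*exp(2*r) - 9*exp(r) + 4)^2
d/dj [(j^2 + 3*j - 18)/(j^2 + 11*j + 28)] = 2*(4*j^2 + 46*j + 141)/(j^4 + 22*j^3 + 177*j^2 + 616*j + 784)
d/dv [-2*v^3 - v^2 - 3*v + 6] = -6*v^2 - 2*v - 3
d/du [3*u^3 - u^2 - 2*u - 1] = 9*u^2 - 2*u - 2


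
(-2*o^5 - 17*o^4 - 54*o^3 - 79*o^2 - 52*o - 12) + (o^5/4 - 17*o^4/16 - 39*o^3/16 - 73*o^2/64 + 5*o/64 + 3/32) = -7*o^5/4 - 289*o^4/16 - 903*o^3/16 - 5129*o^2/64 - 3323*o/64 - 381/32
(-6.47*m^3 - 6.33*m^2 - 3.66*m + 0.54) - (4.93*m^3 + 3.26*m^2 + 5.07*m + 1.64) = -11.4*m^3 - 9.59*m^2 - 8.73*m - 1.1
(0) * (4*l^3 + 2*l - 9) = 0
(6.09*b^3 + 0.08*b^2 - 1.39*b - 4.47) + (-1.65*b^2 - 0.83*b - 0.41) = 6.09*b^3 - 1.57*b^2 - 2.22*b - 4.88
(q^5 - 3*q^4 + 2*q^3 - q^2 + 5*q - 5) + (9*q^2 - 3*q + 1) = q^5 - 3*q^4 + 2*q^3 + 8*q^2 + 2*q - 4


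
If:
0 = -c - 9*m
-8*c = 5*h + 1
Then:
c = -9*m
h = 72*m/5 - 1/5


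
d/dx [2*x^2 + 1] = 4*x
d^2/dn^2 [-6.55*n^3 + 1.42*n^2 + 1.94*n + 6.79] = 2.84 - 39.3*n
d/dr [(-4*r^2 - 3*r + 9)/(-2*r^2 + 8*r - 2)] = (-19*r^2 + 26*r - 33)/(2*(r^4 - 8*r^3 + 18*r^2 - 8*r + 1))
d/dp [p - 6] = 1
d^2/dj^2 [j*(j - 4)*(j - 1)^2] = 12*j^2 - 36*j + 18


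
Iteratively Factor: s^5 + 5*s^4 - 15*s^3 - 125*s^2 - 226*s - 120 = (s + 3)*(s^4 + 2*s^3 - 21*s^2 - 62*s - 40) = (s + 1)*(s + 3)*(s^3 + s^2 - 22*s - 40) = (s + 1)*(s + 3)*(s + 4)*(s^2 - 3*s - 10) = (s - 5)*(s + 1)*(s + 3)*(s + 4)*(s + 2)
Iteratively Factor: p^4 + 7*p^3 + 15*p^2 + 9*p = (p + 3)*(p^3 + 4*p^2 + 3*p) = p*(p + 3)*(p^2 + 4*p + 3) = p*(p + 1)*(p + 3)*(p + 3)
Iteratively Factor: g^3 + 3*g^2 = (g)*(g^2 + 3*g) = g*(g + 3)*(g)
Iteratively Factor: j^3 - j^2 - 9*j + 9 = (j + 3)*(j^2 - 4*j + 3) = (j - 3)*(j + 3)*(j - 1)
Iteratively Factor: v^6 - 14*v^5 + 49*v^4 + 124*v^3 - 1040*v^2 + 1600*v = (v - 5)*(v^5 - 9*v^4 + 4*v^3 + 144*v^2 - 320*v) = v*(v - 5)*(v^4 - 9*v^3 + 4*v^2 + 144*v - 320) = v*(v - 5)^2*(v^3 - 4*v^2 - 16*v + 64) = v*(v - 5)^2*(v - 4)*(v^2 - 16) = v*(v - 5)^2*(v - 4)^2*(v + 4)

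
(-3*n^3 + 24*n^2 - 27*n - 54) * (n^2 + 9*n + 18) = -3*n^5 - 3*n^4 + 135*n^3 + 135*n^2 - 972*n - 972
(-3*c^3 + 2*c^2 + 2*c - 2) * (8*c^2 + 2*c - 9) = -24*c^5 + 10*c^4 + 47*c^3 - 30*c^2 - 22*c + 18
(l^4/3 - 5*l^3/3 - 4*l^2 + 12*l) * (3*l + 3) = l^5 - 4*l^4 - 17*l^3 + 24*l^2 + 36*l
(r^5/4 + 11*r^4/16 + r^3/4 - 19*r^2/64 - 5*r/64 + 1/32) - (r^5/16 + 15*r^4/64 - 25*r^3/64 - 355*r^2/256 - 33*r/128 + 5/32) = 3*r^5/16 + 29*r^4/64 + 41*r^3/64 + 279*r^2/256 + 23*r/128 - 1/8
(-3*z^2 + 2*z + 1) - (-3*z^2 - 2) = 2*z + 3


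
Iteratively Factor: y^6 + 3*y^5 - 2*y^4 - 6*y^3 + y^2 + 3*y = (y + 1)*(y^5 + 2*y^4 - 4*y^3 - 2*y^2 + 3*y) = (y + 1)*(y + 3)*(y^4 - y^3 - y^2 + y) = (y - 1)*(y + 1)*(y + 3)*(y^3 - y) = (y - 1)*(y + 1)^2*(y + 3)*(y^2 - y) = (y - 1)^2*(y + 1)^2*(y + 3)*(y)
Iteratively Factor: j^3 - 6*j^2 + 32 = (j + 2)*(j^2 - 8*j + 16) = (j - 4)*(j + 2)*(j - 4)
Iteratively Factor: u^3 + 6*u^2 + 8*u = (u + 4)*(u^2 + 2*u) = u*(u + 4)*(u + 2)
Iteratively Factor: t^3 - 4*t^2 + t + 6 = (t - 2)*(t^2 - 2*t - 3) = (t - 3)*(t - 2)*(t + 1)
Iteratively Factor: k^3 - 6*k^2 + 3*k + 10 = (k + 1)*(k^2 - 7*k + 10) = (k - 5)*(k + 1)*(k - 2)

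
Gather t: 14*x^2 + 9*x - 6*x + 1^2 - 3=14*x^2 + 3*x - 2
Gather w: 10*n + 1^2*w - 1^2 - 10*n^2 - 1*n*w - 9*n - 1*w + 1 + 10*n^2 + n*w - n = 0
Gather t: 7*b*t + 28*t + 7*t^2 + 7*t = 7*t^2 + t*(7*b + 35)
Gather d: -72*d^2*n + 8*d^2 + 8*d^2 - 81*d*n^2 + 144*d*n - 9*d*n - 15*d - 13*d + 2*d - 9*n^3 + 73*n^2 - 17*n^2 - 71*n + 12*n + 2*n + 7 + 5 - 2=d^2*(16 - 72*n) + d*(-81*n^2 + 135*n - 26) - 9*n^3 + 56*n^2 - 57*n + 10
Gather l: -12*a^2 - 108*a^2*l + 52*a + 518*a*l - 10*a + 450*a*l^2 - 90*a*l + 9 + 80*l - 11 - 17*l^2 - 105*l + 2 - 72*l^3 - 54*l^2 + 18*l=-12*a^2 + 42*a - 72*l^3 + l^2*(450*a - 71) + l*(-108*a^2 + 428*a - 7)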